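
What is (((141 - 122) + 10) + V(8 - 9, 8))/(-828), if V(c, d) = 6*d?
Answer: -77/828 ≈ -0.092995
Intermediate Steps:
(((141 - 122) + 10) + V(8 - 9, 8))/(-828) = (((141 - 122) + 10) + 6*8)/(-828) = ((19 + 10) + 48)*(-1/828) = (29 + 48)*(-1/828) = 77*(-1/828) = -77/828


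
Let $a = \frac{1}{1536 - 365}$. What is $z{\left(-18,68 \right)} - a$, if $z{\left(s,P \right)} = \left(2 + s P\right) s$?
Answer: $\frac{25757315}{1171} \approx 21996.0$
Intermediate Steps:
$a = \frac{1}{1171}$ ($a = \frac{1}{1536 - 365} = \frac{1}{1171} \approx 0.00085397$)
$z{\left(s,P \right)} = s \left(2 + P s\right)$ ($z{\left(s,P \right)} = \left(2 + P s\right) s = s \left(2 + P s\right)$)
$z{\left(-18,68 \right)} - a = - 18 \left(2 + 68 \left(-18\right)\right) - \frac{1}{1171} = - 18 \left(2 - 1224\right) - \frac{1}{1171} = \left(-18\right) \left(-1222\right) - \frac{1}{1171} = 21996 - \frac{1}{1171} = \frac{25757315}{1171}$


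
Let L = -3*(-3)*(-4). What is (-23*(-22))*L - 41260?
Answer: -59476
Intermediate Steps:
L = -36 (L = 9*(-4) = -36)
(-23*(-22))*L - 41260 = -23*(-22)*(-36) - 41260 = 506*(-36) - 41260 = -18216 - 41260 = -59476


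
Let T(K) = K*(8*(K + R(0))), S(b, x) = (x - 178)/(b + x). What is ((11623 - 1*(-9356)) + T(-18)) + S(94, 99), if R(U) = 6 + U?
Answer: 4382372/193 ≈ 22707.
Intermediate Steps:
S(b, x) = (-178 + x)/(b + x)
T(K) = K*(48 + 8*K) (T(K) = K*(8*(K + (6 + 0))) = K*(8*(K + 6)) = K*(8*(6 + K)) = K*(48 + 8*K))
((11623 - 1*(-9356)) + T(-18)) + S(94, 99) = ((11623 - 1*(-9356)) + 8*(-18)*(6 - 18)) + (-178 + 99)/(94 + 99) = ((11623 + 9356) + 8*(-18)*(-12)) - 79/193 = (20979 + 1728) + (1/193)*(-79) = 22707 - 79/193 = 4382372/193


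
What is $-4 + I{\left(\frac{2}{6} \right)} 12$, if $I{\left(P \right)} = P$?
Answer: $0$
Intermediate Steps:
$-4 + I{\left(\frac{2}{6} \right)} 12 = -4 + \frac{2}{6} \cdot 12 = -4 + 2 \cdot \frac{1}{6} \cdot 12 = -4 + \frac{1}{3} \cdot 12 = -4 + 4 = 0$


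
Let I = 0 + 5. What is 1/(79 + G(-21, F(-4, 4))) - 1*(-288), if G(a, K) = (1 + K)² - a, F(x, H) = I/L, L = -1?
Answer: 33409/116 ≈ 288.01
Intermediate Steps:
I = 5
F(x, H) = -5 (F(x, H) = 5/(-1) = 5*(-1) = -5)
1/(79 + G(-21, F(-4, 4))) - 1*(-288) = 1/(79 + ((1 - 5)² - 1*(-21))) - 1*(-288) = 1/(79 + ((-4)² + 21)) + 288 = 1/(79 + (16 + 21)) + 288 = 1/(79 + 37) + 288 = 1/116 + 288 = 33409/116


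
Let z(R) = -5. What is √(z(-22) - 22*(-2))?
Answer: √39 ≈ 6.2450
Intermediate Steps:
√(z(-22) - 22*(-2)) = √(-5 - 22*(-2)) = √(-5 + 44) = √39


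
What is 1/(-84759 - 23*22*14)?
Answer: -1/91843 ≈ -1.0888e-5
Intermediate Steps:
1/(-84759 - 23*22*14) = 1/(-84759 - 506*14) = 1/(-84759 - 7084) = 1/(-91843) = -1/91843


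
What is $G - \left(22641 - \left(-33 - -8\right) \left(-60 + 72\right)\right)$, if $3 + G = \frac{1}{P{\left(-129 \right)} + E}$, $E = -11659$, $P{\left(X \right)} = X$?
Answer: $- \frac{270463873}{11788} \approx -22944.0$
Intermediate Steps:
$G = - \frac{35365}{11788}$ ($G = -3 + \frac{1}{-129 - 11659} = -3 + \frac{1}{-11788} = -3 - \frac{1}{11788} = - \frac{35365}{11788} \approx -3.0001$)
$G - \left(22641 - \left(-33 - -8\right) \left(-60 + 72\right)\right) = - \frac{35365}{11788} - \left(22641 - \left(-33 - -8\right) \left(-60 + 72\right)\right) = - \frac{35365}{11788} - \left(22641 - \left(-33 + 8\right) 12\right) = - \frac{35365}{11788} - 22941 = - \frac{270463873}{11788}$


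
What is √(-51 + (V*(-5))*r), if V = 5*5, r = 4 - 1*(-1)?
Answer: 26*I ≈ 26.0*I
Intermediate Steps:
r = 5 (r = 4 + 1 = 5)
V = 25
√(-51 + (V*(-5))*r) = √(-51 + (25*(-5))*5) = √(-51 - 125*5) = √(-51 - 625) = √(-676) = 26*I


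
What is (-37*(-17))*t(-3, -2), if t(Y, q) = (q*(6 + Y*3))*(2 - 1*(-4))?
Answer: 22644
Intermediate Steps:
t(Y, q) = 6*q*(6 + 3*Y) (t(Y, q) = (q*(6 + 3*Y))*(2 + 4) = (q*(6 + 3*Y))*6 = 6*q*(6 + 3*Y))
(-37*(-17))*t(-3, -2) = (-37*(-17))*(18*(-2)*(2 - 3)) = 629*(18*(-2)*(-1)) = 629*36 = 22644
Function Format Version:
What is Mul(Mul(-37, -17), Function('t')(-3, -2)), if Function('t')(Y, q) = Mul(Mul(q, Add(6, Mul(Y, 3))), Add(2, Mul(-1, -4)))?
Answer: 22644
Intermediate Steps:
Function('t')(Y, q) = Mul(6, q, Add(6, Mul(3, Y))) (Function('t')(Y, q) = Mul(Mul(q, Add(6, Mul(3, Y))), Add(2, 4)) = Mul(Mul(q, Add(6, Mul(3, Y))), 6) = Mul(6, q, Add(6, Mul(3, Y))))
Mul(Mul(-37, -17), Function('t')(-3, -2)) = Mul(Mul(-37, -17), Mul(18, -2, Add(2, -3))) = Mul(629, Mul(18, -2, -1)) = Mul(629, 36) = 22644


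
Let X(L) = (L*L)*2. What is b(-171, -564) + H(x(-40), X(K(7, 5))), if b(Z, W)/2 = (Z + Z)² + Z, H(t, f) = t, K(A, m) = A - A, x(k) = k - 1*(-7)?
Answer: 233553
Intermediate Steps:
x(k) = 7 + k (x(k) = k + 7 = 7 + k)
K(A, m) = 0
X(L) = 2*L² (X(L) = L²*2 = 2*L²)
b(Z, W) = 2*Z + 8*Z² (b(Z, W) = 2*((Z + Z)² + Z) = 2*((2*Z)² + Z) = 2*(4*Z² + Z) = 2*(Z + 4*Z²) = 2*Z + 8*Z²)
b(-171, -564) + H(x(-40), X(K(7, 5))) = 2*(-171)*(1 + 4*(-171)) + (7 - 40) = 2*(-171)*(1 - 684) - 33 = 2*(-171)*(-683) - 33 = 233586 - 33 = 233553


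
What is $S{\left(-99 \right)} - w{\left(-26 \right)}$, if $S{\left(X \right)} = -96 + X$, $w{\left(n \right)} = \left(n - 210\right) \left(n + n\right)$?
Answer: $-12467$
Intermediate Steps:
$w{\left(n \right)} = 2 n \left(-210 + n\right)$ ($w{\left(n \right)} = \left(-210 + n\right) 2 n = 2 n \left(-210 + n\right)$)
$S{\left(-99 \right)} - w{\left(-26 \right)} = \left(-96 - 99\right) - 2 \left(-26\right) \left(-210 - 26\right) = -195 - 2 \left(-26\right) \left(-236\right) = -195 - 12272 = -12467$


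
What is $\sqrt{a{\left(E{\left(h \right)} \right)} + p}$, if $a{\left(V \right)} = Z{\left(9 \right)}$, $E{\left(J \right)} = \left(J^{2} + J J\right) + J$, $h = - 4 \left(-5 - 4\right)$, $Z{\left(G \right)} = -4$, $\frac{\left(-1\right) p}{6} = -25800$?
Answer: $2 \sqrt{38699} \approx 393.44$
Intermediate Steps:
$p = 154800$ ($p = \left(-6\right) \left(-25800\right) = 154800$)
$h = 36$ ($h = \left(-4\right) \left(-9\right) = 36$)
$E{\left(J \right)} = J + 2 J^{2}$ ($E{\left(J \right)} = \left(J^{2} + J^{2}\right) + J = 2 J^{2} + J = J + 2 J^{2}$)
$a{\left(V \right)} = -4$
$\sqrt{a{\left(E{\left(h \right)} \right)} + p} = \sqrt{-4 + 154800} = \sqrt{154796} = 2 \sqrt{38699}$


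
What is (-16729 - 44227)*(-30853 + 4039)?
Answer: 1634474184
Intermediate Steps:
(-16729 - 44227)*(-30853 + 4039) = -60956*(-26814) = 1634474184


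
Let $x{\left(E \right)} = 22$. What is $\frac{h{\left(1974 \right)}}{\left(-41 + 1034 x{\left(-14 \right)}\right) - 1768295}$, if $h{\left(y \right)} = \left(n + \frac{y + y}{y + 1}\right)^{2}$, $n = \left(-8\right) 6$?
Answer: $- \frac{2063521476}{1702221048125} \approx -0.0012123$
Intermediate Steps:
$n = -48$
$h{\left(y \right)} = \left(-48 + \frac{2 y}{1 + y}\right)^{2}$ ($h{\left(y \right)} = \left(-48 + \frac{y + y}{y + 1}\right)^{2} = \left(-48 + \frac{2 y}{1 + y}\right)^{2}$)
$\frac{h{\left(1974 \right)}}{\left(-41 + 1034 x{\left(-14 \right)}\right) - 1768295} = \frac{4 \frac{1}{\left(1 + 1974\right)^{2}} \left(24 + 23 \cdot 1974\right)^{2}}{\left(-41 + 1034 \cdot 22\right) - 1768295} = \frac{4 \cdot \frac{1}{3900625} \left(24 + 45402\right)^{2}}{\left(-41 + 22748\right) - 1768295} = \frac{4 \cdot \frac{1}{3900625} \cdot 45426^{2}}{22707 - 1768295} = \frac{4 \cdot \frac{1}{3900625} \cdot 2063521476}{-1745588} = \frac{8254085904}{3900625} \left(- \frac{1}{1745588}\right) = - \frac{2063521476}{1702221048125}$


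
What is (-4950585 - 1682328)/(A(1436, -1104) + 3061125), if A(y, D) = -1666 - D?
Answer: -6632913/3060563 ≈ -2.1672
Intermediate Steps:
(-4950585 - 1682328)/(A(1436, -1104) + 3061125) = (-4950585 - 1682328)/((-1666 - 1*(-1104)) + 3061125) = -6632913/((-1666 + 1104) + 3061125) = -6632913/(-562 + 3061125) = -6632913/3060563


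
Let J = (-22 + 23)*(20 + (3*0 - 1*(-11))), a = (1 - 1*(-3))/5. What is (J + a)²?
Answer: 25281/25 ≈ 1011.2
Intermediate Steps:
a = ⅘ (a = (1 + 3)*(⅕) = 4*(⅕) = ⅘ ≈ 0.80000)
J = 31 (J = 1*(20 + (0 + 11)) = 1*(20 + 11) = 1*31 = 31)
(J + a)² = (31 + ⅘)² = (159/5)² = 25281/25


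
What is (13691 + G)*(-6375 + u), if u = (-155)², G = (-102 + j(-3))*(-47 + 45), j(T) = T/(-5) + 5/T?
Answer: 735853210/3 ≈ 2.4528e+8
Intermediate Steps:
j(T) = 5/T - T/5 (j(T) = T*(-⅕) + 5/T = -T/5 + 5/T = 5/T - T/5)
G = 3092/15 (G = (-102 + (5/(-3) - ⅕*(-3)))*(-47 + 45) = (-102 + (5*(-⅓) + ⅗))*(-2) = (-102 + (-5/3 + ⅗))*(-2) = (-102 - 16/15)*(-2) = -1546/15*(-2) = 3092/15 ≈ 206.13)
u = 24025
(13691 + G)*(-6375 + u) = (13691 + 3092/15)*(-6375 + 24025) = (208457/15)*17650 = 735853210/3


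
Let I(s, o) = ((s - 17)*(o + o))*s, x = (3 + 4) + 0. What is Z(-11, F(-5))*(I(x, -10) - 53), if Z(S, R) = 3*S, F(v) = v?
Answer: -44451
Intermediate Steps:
x = 7 (x = 7 + 0 = 7)
I(s, o) = 2*o*s*(-17 + s) (I(s, o) = ((-17 + s)*(2*o))*s = (2*o*(-17 + s))*s = 2*o*s*(-17 + s))
Z(-11, F(-5))*(I(x, -10) - 53) = (3*(-11))*(2*(-10)*7*(-17 + 7) - 53) = -33*(2*(-10)*7*(-10) - 53) = -33*(1400 - 53) = -33*1347 = -44451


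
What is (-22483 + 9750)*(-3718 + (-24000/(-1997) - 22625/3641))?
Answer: 343684837479263/7271077 ≈ 4.7267e+7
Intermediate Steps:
(-22483 + 9750)*(-3718 + (-24000/(-1997) - 22625/3641)) = -12733*(-3718 + (-24000*(-1/1997) - 22625*1/3641)) = -12733*(-3718 + (24000/1997 - 22625/3641)) = -12733*(-3718 + 42201875/7271077) = -12733*(-26991662411/7271077) = 343684837479263/7271077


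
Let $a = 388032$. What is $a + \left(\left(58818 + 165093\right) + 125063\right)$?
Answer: $737006$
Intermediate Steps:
$a + \left(\left(58818 + 165093\right) + 125063\right) = 388032 + \left(\left(58818 + 165093\right) + 125063\right) = 388032 + \left(223911 + 125063\right) = 388032 + 348974 = 737006$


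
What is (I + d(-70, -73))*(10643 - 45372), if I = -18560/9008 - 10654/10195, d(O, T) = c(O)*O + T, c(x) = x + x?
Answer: -1938331909831597/5739785 ≈ -3.3770e+8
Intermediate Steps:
c(x) = 2*x
d(O, T) = T + 2*O**2 (d(O, T) = (2*O)*O + T = 2*O**2 + T = T + 2*O**2)
I = -17824402/5739785 (I = -18560*1/9008 - 10654*1/10195 = -1160/563 - 10654/10195 = -17824402/5739785 ≈ -3.1054)
(I + d(-70, -73))*(10643 - 45372) = (-17824402/5739785 + (-73 + 2*(-70)**2))*(10643 - 45372) = (-17824402/5739785 + (-73 + 2*4900))*(-34729) = (-17824402/5739785 + (-73 + 9800))*(-34729) = (-17824402/5739785 + 9727)*(-34729) = (55813064293/5739785)*(-34729) = -1938331909831597/5739785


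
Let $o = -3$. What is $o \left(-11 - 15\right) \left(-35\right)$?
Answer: $-2730$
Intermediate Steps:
$o \left(-11 - 15\right) \left(-35\right) = - 3 \left(-11 - 15\right) \left(-35\right) = \left(-3\right) \left(-26\right) \left(-35\right) = 78 \left(-35\right) = -2730$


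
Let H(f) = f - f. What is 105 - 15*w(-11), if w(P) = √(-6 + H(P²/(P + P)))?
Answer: 105 - 15*I*√6 ≈ 105.0 - 36.742*I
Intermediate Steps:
H(f) = 0
w(P) = I*√6 (w(P) = √(-6 + 0) = √(-6) = I*√6)
105 - 15*w(-11) = 105 - 15*I*√6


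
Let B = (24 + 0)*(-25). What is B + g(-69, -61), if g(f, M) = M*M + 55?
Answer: 3176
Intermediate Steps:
g(f, M) = 55 + M**2 (g(f, M) = M**2 + 55 = 55 + M**2)
B = -600 (B = 24*(-25) = -600)
B + g(-69, -61) = -600 + (55 + (-61)**2) = -600 + (55 + 3721) = -600 + 3776 = 3176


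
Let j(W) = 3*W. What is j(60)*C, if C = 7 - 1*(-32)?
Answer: 7020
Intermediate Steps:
C = 39 (C = 7 + 32 = 39)
j(60)*C = (3*60)*39 = 180*39 = 7020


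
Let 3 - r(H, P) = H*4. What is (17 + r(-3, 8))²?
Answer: 1024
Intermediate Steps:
r(H, P) = 3 - 4*H (r(H, P) = 3 - H*4 = 3 - 4*H)
(17 + r(-3, 8))² = (17 + (3 - 4*(-3)))² = (17 + (3 + 12))² = (17 + 15)² = 32² = 1024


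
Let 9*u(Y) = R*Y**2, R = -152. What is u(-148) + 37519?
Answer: -2991737/9 ≈ -3.3242e+5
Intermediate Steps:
u(Y) = -152*Y**2/9 (u(Y) = (-152*Y**2)/9 = -152*Y**2/9)
u(-148) + 37519 = -152/9*(-148)**2 + 37519 = -152/9*21904 + 37519 = -3329408/9 + 37519 = -2991737/9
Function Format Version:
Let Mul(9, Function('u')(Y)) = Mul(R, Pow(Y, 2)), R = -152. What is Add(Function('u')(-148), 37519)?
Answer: Rational(-2991737, 9) ≈ -3.3242e+5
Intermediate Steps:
Function('u')(Y) = Mul(Rational(-152, 9), Pow(Y, 2)) (Function('u')(Y) = Mul(Rational(1, 9), Mul(-152, Pow(Y, 2))) = Mul(Rational(-152, 9), Pow(Y, 2)))
Add(Function('u')(-148), 37519) = Add(Mul(Rational(-152, 9), Pow(-148, 2)), 37519) = Add(Mul(Rational(-152, 9), 21904), 37519) = Add(Rational(-3329408, 9), 37519) = Rational(-2991737, 9)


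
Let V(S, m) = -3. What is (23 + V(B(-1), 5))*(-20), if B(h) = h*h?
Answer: -400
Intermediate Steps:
B(h) = h²
(23 + V(B(-1), 5))*(-20) = (23 - 3)*(-20) = 20*(-20) = -400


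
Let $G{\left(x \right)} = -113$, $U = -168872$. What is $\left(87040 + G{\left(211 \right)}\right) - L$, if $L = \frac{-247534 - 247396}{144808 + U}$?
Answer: $\frac{1045658199}{12032} \approx 86906.0$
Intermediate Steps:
$L = \frac{247465}{12032}$ ($L = \frac{-247534 - 247396}{144808 - 168872} = - \frac{494930}{-24064} = \left(-494930\right) \left(- \frac{1}{24064}\right) = \frac{247465}{12032} \approx 20.567$)
$\left(87040 + G{\left(211 \right)}\right) - L = \left(87040 - 113\right) - \frac{247465}{12032} = 86927 - \frac{247465}{12032} = \frac{1045658199}{12032}$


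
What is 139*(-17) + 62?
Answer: -2301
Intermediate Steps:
139*(-17) + 62 = -2363 + 62 = -2301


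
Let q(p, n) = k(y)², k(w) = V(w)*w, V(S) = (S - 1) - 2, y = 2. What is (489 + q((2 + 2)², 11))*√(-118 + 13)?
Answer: 493*I*√105 ≈ 5051.8*I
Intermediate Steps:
V(S) = -3 + S (V(S) = (-1 + S) - 2 = -3 + S)
k(w) = w*(-3 + w) (k(w) = (-3 + w)*w = w*(-3 + w))
q(p, n) = 4 (q(p, n) = (2*(-3 + 2))² = (2*(-1))² = (-2)² = 4)
(489 + q((2 + 2)², 11))*√(-118 + 13) = (489 + 4)*√(-118 + 13) = 493*√(-105) = 493*(I*√105) = 493*I*√105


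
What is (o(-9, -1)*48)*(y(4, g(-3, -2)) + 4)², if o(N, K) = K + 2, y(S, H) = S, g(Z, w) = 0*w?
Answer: 3072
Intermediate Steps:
g(Z, w) = 0
o(N, K) = 2 + K
(o(-9, -1)*48)*(y(4, g(-3, -2)) + 4)² = ((2 - 1)*48)*(4 + 4)² = (1*48)*8² = 48*64 = 3072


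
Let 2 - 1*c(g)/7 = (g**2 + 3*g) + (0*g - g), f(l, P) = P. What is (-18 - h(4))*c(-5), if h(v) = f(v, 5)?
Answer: 2093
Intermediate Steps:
h(v) = 5
c(g) = 14 - 14*g - 7*g**2 (c(g) = 14 - 7*((g**2 + 3*g) + (0*g - g)) = 14 - 7*((g**2 + 3*g) + (0 - g)) = 14 - 7*((g**2 + 3*g) - g) = 14 - 7*(g**2 + 2*g) = 14 + (-14*g - 7*g**2) = 14 - 14*g - 7*g**2)
(-18 - h(4))*c(-5) = (-18 - 1*5)*(14 - 14*(-5) - 7*(-5)**2) = (-18 - 5)*(14 + 70 - 7*25) = -23*(14 + 70 - 175) = -23*(-91) = 2093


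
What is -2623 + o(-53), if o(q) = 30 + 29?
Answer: -2564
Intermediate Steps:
o(q) = 59
-2623 + o(-53) = -2623 + 59 = -2564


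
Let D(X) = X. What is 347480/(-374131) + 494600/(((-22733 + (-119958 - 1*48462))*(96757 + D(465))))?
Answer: -3228924802669140/3476477062783273 ≈ -0.92879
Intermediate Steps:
347480/(-374131) + 494600/(((-22733 + (-119958 - 1*48462))*(96757 + D(465)))) = 347480/(-374131) + 494600/(((-22733 + (-119958 - 1*48462))*(96757 + 465))) = 347480*(-1/374131) + 494600/(((-22733 + (-119958 - 48462))*97222)) = -347480/374131 + 494600/(((-22733 - 168420)*97222)) = -347480/374131 + 494600/((-191153*97222)) = -347480/374131 + 494600/(-18584276966) = -347480/374131 + 494600*(-1/18584276966) = -347480/374131 - 247300/9292138483 = -3228924802669140/3476477062783273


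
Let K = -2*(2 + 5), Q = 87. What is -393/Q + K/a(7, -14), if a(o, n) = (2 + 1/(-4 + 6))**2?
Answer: -4899/725 ≈ -6.7572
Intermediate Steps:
a(o, n) = 25/4 (a(o, n) = (2 + 1/2)**2 = (5/2)**2 = 25/4)
K = -14 (K = -2*7 = -14)
-393/Q + K/a(7, -14) = -393/87 - 14/25/4 = -393*1/87 - 14*4/25 = -131/29 - 56/25 = -4899/725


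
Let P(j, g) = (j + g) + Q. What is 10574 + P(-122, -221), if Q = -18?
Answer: 10213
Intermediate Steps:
P(j, g) = -18 + g + j (P(j, g) = (j + g) - 18 = (g + j) - 18 = -18 + g + j)
10574 + P(-122, -221) = 10574 + (-18 - 221 - 122) = 10574 - 361 = 10213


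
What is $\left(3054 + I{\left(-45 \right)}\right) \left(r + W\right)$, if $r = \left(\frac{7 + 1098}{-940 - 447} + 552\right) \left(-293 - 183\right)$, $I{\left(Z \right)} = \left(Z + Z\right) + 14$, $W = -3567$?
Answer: $- \frac{1098460532594}{1387} \approx -7.9197 \cdot 10^{8}$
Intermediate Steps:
$I{\left(Z \right)} = 14 + 2 Z$ ($I{\left(Z \right)} = 2 Z + 14 = 14 + 2 Z$)
$r = - \frac{363911044}{1387}$ ($r = \left(\frac{1105}{-1387} + 552\right) \left(-476\right) = \left(1105 \left(- \frac{1}{1387}\right) + 552\right) \left(-476\right) = \left(- \frac{1105}{1387} + 552\right) \left(-476\right) = \frac{764519}{1387} \left(-476\right) = - \frac{363911044}{1387} \approx -2.6237 \cdot 10^{5}$)
$\left(3054 + I{\left(-45 \right)}\right) \left(r + W\right) = \left(3054 + \left(14 + 2 \left(-45\right)\right)\right) \left(- \frac{363911044}{1387} - 3567\right) = \left(3054 + \left(14 - 90\right)\right) \left(- \frac{368858473}{1387}\right) = \left(3054 - 76\right) \left(- \frac{368858473}{1387}\right) = 2978 \left(- \frac{368858473}{1387}\right) = - \frac{1098460532594}{1387}$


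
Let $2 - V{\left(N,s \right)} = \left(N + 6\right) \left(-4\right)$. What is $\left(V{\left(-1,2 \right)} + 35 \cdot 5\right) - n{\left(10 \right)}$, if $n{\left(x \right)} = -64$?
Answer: $261$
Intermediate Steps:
$V{\left(N,s \right)} = 26 + 4 N$ ($V{\left(N,s \right)} = 2 - \left(N + 6\right) \left(-4\right) = 2 - \left(6 + N\right) \left(-4\right) = 2 - \left(-24 - 4 N\right) = 2 + \left(24 + 4 N\right) = 26 + 4 N$)
$\left(V{\left(-1,2 \right)} + 35 \cdot 5\right) - n{\left(10 \right)} = \left(\left(26 + 4 \left(-1\right)\right) + 35 \cdot 5\right) - -64 = \left(\left(26 - 4\right) + 175\right) + 64 = \left(22 + 175\right) + 64 = 197 + 64 = 261$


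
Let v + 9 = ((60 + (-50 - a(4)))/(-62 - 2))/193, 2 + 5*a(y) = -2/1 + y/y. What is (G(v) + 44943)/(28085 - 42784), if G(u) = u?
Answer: -2775123787/907810240 ≈ -3.0569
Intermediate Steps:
a(y) = -⅗ (a(y) = -⅖ + (-2/1 + y/y)/5 = -⅖ + (-2*1 + 1)/5 = -⅖ + (-2 + 1)/5 = -⅖ + (⅕)*(-1) = -⅖ - ⅕ = -⅗)
v = -555893/61760 (v = -9 + ((60 + (-50 - 1*(-⅗)))/(-62 - 2))/193 = -9 + ((60 + (-50 + ⅗))/(-64))*(1/193) = -9 + ((60 - 247/5)*(-1/64))*(1/193) = -9 + ((53/5)*(-1/64))*(1/193) = -9 - 53/320*1/193 = -9 - 53/61760 = -555893/61760 ≈ -9.0009)
(G(v) + 44943)/(28085 - 42784) = (-555893/61760 + 44943)/(28085 - 42784) = (2775123787/61760)/(-14699) = (2775123787/61760)*(-1/14699) = -2775123787/907810240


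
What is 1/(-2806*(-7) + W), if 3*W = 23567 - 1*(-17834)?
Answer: 3/100327 ≈ 2.9902e-5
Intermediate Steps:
W = 41401/3 (W = (23567 - 1*(-17834))/3 = (23567 + 17834)/3 = (⅓)*41401 = 41401/3 ≈ 13800.)
1/(-2806*(-7) + W) = 1/(-2806*(-7) + 41401/3) = 1/(19642 + 41401/3) = 1/(100327/3) = 3/100327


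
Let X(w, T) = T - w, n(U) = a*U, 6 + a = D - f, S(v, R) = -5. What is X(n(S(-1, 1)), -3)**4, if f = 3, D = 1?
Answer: 3418801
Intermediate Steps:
a = -8 (a = -6 + (1 - 1*3) = -6 + (1 - 3) = -6 - 2 = -8)
n(U) = -8*U
X(n(S(-1, 1)), -3)**4 = (-3 - (-8)*(-5))**4 = (-3 - 1*40)**4 = (-3 - 40)**4 = (-43)**4 = 3418801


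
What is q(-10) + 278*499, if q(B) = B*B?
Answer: 138822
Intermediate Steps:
q(B) = B**2
q(-10) + 278*499 = (-10)**2 + 278*499 = 100 + 138722 = 138822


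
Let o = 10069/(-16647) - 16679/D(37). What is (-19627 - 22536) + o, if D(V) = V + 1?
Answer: -26949761453/632586 ≈ -42603.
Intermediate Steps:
D(V) = 1 + V
o = -278037935/632586 (o = 10069/(-16647) - 16679/(1 + 37) = 10069*(-1/16647) - 16679/38 = -10069/16647 - 16679*1/38 = -10069/16647 - 16679/38 = -278037935/632586 ≈ -439.53)
(-19627 - 22536) + o = (-19627 - 22536) - 278037935/632586 = -42163 - 278037935/632586 = -26949761453/632586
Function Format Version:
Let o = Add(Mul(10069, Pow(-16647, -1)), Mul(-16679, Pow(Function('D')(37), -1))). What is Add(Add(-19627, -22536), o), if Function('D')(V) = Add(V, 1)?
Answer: Rational(-26949761453, 632586) ≈ -42603.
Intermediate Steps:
Function('D')(V) = Add(1, V)
o = Rational(-278037935, 632586) (o = Add(Mul(10069, Pow(-16647, -1)), Mul(-16679, Pow(Add(1, 37), -1))) = Add(Mul(10069, Rational(-1, 16647)), Mul(-16679, Pow(38, -1))) = Add(Rational(-10069, 16647), Mul(-16679, Rational(1, 38))) = Add(Rational(-10069, 16647), Rational(-16679, 38)) = Rational(-278037935, 632586) ≈ -439.53)
Add(Add(-19627, -22536), o) = Add(Add(-19627, -22536), Rational(-278037935, 632586)) = Add(-42163, Rational(-278037935, 632586)) = Rational(-26949761453, 632586)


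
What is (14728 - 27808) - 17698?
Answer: -30778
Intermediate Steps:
(14728 - 27808) - 17698 = -13080 - 17698 = -30778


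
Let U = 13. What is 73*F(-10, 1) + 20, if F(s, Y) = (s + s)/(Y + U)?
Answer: -590/7 ≈ -84.286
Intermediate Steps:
F(s, Y) = 2*s/(13 + Y) (F(s, Y) = (s + s)/(Y + 13) = (2*s)/(13 + Y) = 2*s/(13 + Y))
73*F(-10, 1) + 20 = 73*(2*(-10)/(13 + 1)) + 20 = 73*(2*(-10)/14) + 20 = 73*(2*(-10)*(1/14)) + 20 = 73*(-10/7) + 20 = -730/7 + 20 = -590/7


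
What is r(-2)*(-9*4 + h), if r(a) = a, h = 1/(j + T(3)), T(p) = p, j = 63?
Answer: 2375/33 ≈ 71.970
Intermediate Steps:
h = 1/66 (h = 1/(63 + 3) = 1/66 ≈ 0.015152)
r(-2)*(-9*4 + h) = -2*(-9*4 + 1/66) = -2*(-36 + 1/66) = -2*(-2375/66) = 2375/33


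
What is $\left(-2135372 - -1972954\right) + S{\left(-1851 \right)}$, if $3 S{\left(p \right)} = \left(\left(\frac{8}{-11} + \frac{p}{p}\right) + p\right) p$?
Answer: $\frac{10774288}{11} \approx 9.7948 \cdot 10^{5}$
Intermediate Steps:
$S{\left(p \right)} = \frac{p \left(\frac{3}{11} + p\right)}{3}$ ($S{\left(p \right)} = \frac{\left(\left(\frac{8}{-11} + \frac{p}{p}\right) + p\right) p}{3} = \frac{\left(\left(8 \left(- \frac{1}{11}\right) + 1\right) + p\right) p}{3} = \frac{\left(\left(- \frac{8}{11} + 1\right) + p\right) p}{3} = \frac{\left(\frac{3}{11} + p\right) p}{3} = \frac{p \left(\frac{3}{11} + p\right)}{3}$)
$\left(-2135372 - -1972954\right) + S{\left(-1851 \right)} = \left(-2135372 - -1972954\right) + \frac{1}{33} \left(-1851\right) \left(3 + 11 \left(-1851\right)\right) = \left(-2135372 + 1972954\right) + \frac{1}{33} \left(-1851\right) \left(3 - 20361\right) = -162418 + \frac{1}{33} \left(-1851\right) \left(-20358\right) = -162418 + \frac{12560886}{11} = \frac{10774288}{11}$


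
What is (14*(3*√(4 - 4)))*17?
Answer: 0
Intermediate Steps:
(14*(3*√(4 - 4)))*17 = (14*(3*√0))*17 = (14*(3*0))*17 = (14*0)*17 = 0*17 = 0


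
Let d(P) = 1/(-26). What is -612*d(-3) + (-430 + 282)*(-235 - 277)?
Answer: 985394/13 ≈ 75800.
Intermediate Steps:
d(P) = -1/26
-612*d(-3) + (-430 + 282)*(-235 - 277) = -612*(-1/26) + (-430 + 282)*(-235 - 277) = 306/13 - 148*(-512) = 306/13 + 75776 = 985394/13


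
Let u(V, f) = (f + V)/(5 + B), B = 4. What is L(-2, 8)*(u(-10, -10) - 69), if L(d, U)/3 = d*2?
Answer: 2564/3 ≈ 854.67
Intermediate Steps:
L(d, U) = 6*d (L(d, U) = 3*(d*2) = 3*(2*d) = 6*d)
u(V, f) = V/9 + f/9 (u(V, f) = (f + V)/(5 + 4) = (V + f)/9 = (V + f)*(⅑) = V/9 + f/9)
L(-2, 8)*(u(-10, -10) - 69) = (6*(-2))*(((⅑)*(-10) + (⅑)*(-10)) - 69) = -12*((-10/9 - 10/9) - 69) = -12*(-20/9 - 69) = -12*(-641/9) = 2564/3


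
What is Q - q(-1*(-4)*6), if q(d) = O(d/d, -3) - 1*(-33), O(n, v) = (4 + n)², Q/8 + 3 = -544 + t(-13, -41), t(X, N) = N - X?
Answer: -4658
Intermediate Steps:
Q = -4600 (Q = -24 + 8*(-544 + (-41 - 1*(-13))) = -24 + 8*(-544 + (-41 + 13)) = -24 + 8*(-544 - 28) = -24 + 8*(-572) = -24 - 4576 = -4600)
q(d) = 58 (q(d) = (4 + d/d)² - 1*(-33) = (4 + 1)² + 33 = 5² + 33 = 25 + 33 = 58)
Q - q(-1*(-4)*6) = -4600 - 1*58 = -4600 - 58 = -4658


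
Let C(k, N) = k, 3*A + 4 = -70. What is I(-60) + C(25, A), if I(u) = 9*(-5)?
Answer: -20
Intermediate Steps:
A = -74/3 (A = -4/3 + (1/3)*(-70) = -4/3 - 70/3 = -74/3 ≈ -24.667)
I(u) = -45
I(-60) + C(25, A) = -45 + 25 = -20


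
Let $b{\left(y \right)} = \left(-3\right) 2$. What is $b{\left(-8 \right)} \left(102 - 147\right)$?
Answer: $270$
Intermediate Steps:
$b{\left(y \right)} = -6$
$b{\left(-8 \right)} \left(102 - 147\right) = - 6 \left(102 - 147\right) = \left(-6\right) \left(-45\right) = 270$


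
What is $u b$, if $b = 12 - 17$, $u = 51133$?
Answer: $-255665$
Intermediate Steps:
$b = -5$ ($b = 12 - 17 = -5$)
$u b = 51133 \left(-5\right) = -255665$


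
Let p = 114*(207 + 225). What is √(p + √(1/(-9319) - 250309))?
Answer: √(4276881541728 + 18638*I*√5434443745367)/9319 ≈ 221.92 + 1.1272*I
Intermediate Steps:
p = 49248 (p = 114*432 = 49248)
√(p + √(1/(-9319) - 250309)) = √(49248 + √(1/(-9319) - 250309)) = √(49248 + √(-1/9319 - 250309)) = √(49248 + √(-2332629572/9319)) = √(49248 + 2*I*√5434443745367/9319)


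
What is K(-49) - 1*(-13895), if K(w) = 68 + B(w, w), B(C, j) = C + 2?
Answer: 13916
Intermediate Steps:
B(C, j) = 2 + C
K(w) = 70 + w (K(w) = 68 + (2 + w) = 70 + w)
K(-49) - 1*(-13895) = (70 - 49) - 1*(-13895) = 21 + 13895 = 13916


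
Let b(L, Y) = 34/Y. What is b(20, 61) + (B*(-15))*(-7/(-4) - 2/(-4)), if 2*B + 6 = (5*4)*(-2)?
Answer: 189541/244 ≈ 776.81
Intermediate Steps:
B = -23 (B = -3 + ((5*4)*(-2))/2 = -3 + (20*(-2))/2 = -3 + (1/2)*(-40) = -3 - 20 = -23)
b(20, 61) + (B*(-15))*(-7/(-4) - 2/(-4)) = 34/61 + (-23*(-15))*(-7/(-4) - 2/(-4)) = 34*(1/61) + 345*(-7*(-1/4) - 2*(-1/4)) = 34/61 + 345*(7/4 + 1/2) = 34/61 + 345*(9/4) = 34/61 + 3105/4 = 189541/244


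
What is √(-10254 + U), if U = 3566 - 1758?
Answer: I*√8446 ≈ 91.902*I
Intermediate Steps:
U = 1808
√(-10254 + U) = √(-10254 + 1808) = √(-8446) = I*√8446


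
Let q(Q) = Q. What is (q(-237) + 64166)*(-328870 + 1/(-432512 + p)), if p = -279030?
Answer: -14959693980578589/711542 ≈ -2.1024e+10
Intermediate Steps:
(q(-237) + 64166)*(-328870 + 1/(-432512 + p)) = (-237 + 64166)*(-328870 + 1/(-432512 - 279030)) = 63929*(-328870 + 1/(-711542)) = 63929*(-328870 - 1/711542) = 63929*(-234004817541/711542) = -14959693980578589/711542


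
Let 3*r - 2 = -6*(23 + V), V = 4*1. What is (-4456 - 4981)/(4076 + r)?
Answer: -28311/12068 ≈ -2.3460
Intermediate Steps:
V = 4
r = -160/3 (r = ⅔ + (-6*(23 + 4))/3 = ⅔ + (-6*27)/3 = ⅔ + (⅓)*(-162) = ⅔ - 54 = -160/3 ≈ -53.333)
(-4456 - 4981)/(4076 + r) = (-4456 - 4981)/(4076 - 160/3) = -9437/12068/3 = -9437*3/12068 = -28311/12068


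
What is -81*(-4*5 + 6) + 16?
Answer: 1150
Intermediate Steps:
-81*(-4*5 + 6) + 16 = -81*(-20 + 6) + 16 = -81*(-14) + 16 = 1134 + 16 = 1150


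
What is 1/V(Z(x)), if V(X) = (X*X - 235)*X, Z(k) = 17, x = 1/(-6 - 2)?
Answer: 1/918 ≈ 0.0010893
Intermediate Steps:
x = -⅛ (x = 1/(-8) = -⅛ ≈ -0.12500)
V(X) = X*(-235 + X²) (V(X) = (X² - 235)*X = (-235 + X²)*X = X*(-235 + X²))
1/V(Z(x)) = 1/(17*(-235 + 17²)) = 1/(17*(-235 + 289)) = 1/(17*54) = 1/918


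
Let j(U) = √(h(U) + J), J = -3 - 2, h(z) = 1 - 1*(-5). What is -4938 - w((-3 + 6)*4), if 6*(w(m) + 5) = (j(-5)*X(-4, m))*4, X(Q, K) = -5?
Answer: -14789/3 ≈ -4929.7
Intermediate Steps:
h(z) = 6 (h(z) = 1 + 5 = 6)
J = -5
j(U) = 1 (j(U) = √(6 - 5) = √1 = 1)
w(m) = -25/3 (w(m) = -5 + ((1*(-5))*4)/6 = -5 + (-5*4)/6 = -5 + (⅙)*(-20) = -5 - 10/3 = -25/3)
-4938 - w((-3 + 6)*4) = -4938 - 1*(-25/3) = -4938 + 25/3 = -14789/3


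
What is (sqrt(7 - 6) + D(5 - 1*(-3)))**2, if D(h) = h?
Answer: 81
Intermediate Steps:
(sqrt(7 - 6) + D(5 - 1*(-3)))**2 = (sqrt(7 - 6) + (5 - 1*(-3)))**2 = (sqrt(1) + (5 + 3))**2 = (1 + 8)**2 = 9**2 = 81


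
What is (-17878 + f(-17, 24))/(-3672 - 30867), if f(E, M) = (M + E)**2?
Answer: 5943/11513 ≈ 0.51620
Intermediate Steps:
f(E, M) = (E + M)**2
(-17878 + f(-17, 24))/(-3672 - 30867) = (-17878 + (-17 + 24)**2)/(-3672 - 30867) = (-17878 + 7**2)/(-34539) = (-17878 + 49)*(-1/34539) = -17829*(-1/34539) = 5943/11513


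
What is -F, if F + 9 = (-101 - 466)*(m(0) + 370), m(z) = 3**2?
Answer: 214902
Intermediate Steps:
m(z) = 9
F = -214902 (F = -9 + (-101 - 466)*(9 + 370) = -9 - 567*379 = -9 - 214893 = -214902)
-F = -1*(-214902) = 214902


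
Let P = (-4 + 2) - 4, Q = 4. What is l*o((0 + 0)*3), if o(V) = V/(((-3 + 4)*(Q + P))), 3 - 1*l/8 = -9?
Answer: 0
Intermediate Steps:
l = 96 (l = 24 - 8*(-9) = 24 + 72 = 96)
P = -6 (P = -2 - 4 = -6)
o(V) = -V/2 (o(V) = V/(((-3 + 4)*(4 - 6))) = V/((1*(-2))) = V/(-2) = V*(-1/2) = -V/2)
l*o((0 + 0)*3) = 96*(-(0 + 0)*3/2) = 96*(-0*3) = 96*(-1/2*0) = 96*0 = 0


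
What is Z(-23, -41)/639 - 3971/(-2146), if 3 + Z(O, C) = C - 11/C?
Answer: 100188451/56223054 ≈ 1.7820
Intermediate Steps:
Z(O, C) = -3 + C - 11/C (Z(O, C) = -3 + (C - 11/C) = -3 + C - 11/C)
Z(-23, -41)/639 - 3971/(-2146) = (-3 - 41 - 11/(-41))/639 - 3971/(-2146) = (-3 - 41 - 11*(-1/41))*(1/639) - 3971*(-1/2146) = (-3 - 41 + 11/41)*(1/639) + 3971/2146 = -1793/41*1/639 + 3971/2146 = -1793/26199 + 3971/2146 = 100188451/56223054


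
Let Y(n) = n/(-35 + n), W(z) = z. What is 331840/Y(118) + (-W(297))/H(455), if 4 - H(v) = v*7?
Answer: 43806713683/187679 ≈ 2.3341e+5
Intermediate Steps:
H(v) = 4 - 7*v (H(v) = 4 - v*7 = 4 - 7*v)
331840/Y(118) + (-W(297))/H(455) = 331840/((118/(-35 + 118))) + (-1*297)/(4 - 7*455) = 331840/((118/83)) - 297/(4 - 3185) = 331840/((118*(1/83))) - 297/(-3181) = 331840/(118/83) - 297*(-1/3181) = 331840*(83/118) + 297/3181 = 13771360/59 + 297/3181 = 43806713683/187679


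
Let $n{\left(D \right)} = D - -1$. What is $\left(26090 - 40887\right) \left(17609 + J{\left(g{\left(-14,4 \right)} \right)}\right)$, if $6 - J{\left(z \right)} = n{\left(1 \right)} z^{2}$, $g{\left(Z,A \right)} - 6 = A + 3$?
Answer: $-255647769$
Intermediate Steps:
$g{\left(Z,A \right)} = 9 + A$ ($g{\left(Z,A \right)} = 6 + \left(A + 3\right) = 6 + \left(3 + A\right) = 9 + A$)
$n{\left(D \right)} = 1 + D$ ($n{\left(D \right)} = D + 1 = 1 + D$)
$J{\left(z \right)} = 6 - 2 z^{2}$ ($J{\left(z \right)} = 6 - \left(1 + 1\right) z^{2} = 6 - 2 z^{2}$)
$\left(26090 - 40887\right) \left(17609 + J{\left(g{\left(-14,4 \right)} \right)}\right) = \left(26090 - 40887\right) \left(17609 + \left(6 - 2 \left(9 + 4\right)^{2}\right)\right) = - 14797 \left(17609 + \left(6 - 2 \cdot 13^{2}\right)\right) = - 14797 \left(17609 + \left(6 - 338\right)\right) = - 14797 \left(17609 - 332\right) = \left(-14797\right) 17277 = -255647769$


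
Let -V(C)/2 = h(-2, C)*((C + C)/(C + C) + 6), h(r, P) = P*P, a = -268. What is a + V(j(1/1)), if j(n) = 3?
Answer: -394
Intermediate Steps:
h(r, P) = P²
V(C) = -14*C² (V(C) = -2*C²*((C + C)/(C + C) + 6) = -2*C²*((2*C)/((2*C)) + 6) = -2*C²*((2*C)*(1/(2*C)) + 6) = -2*C²*(1 + 6) = -2*C²*7 = -14*C²)
a + V(j(1/1)) = -268 - 14*3² = -268 - 14*9 = -268 - 126 = -394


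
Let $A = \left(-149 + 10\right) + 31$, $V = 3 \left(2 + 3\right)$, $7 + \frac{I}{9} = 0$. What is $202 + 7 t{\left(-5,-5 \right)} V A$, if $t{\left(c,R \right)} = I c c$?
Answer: $17860702$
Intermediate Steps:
$I = -63$ ($I = -63 + 9 \cdot 0 = -63 + 0 = -63$)
$t{\left(c,R \right)} = - 63 c^{2}$ ($t{\left(c,R \right)} = - 63 c c = - 63 c^{2}$)
$V = 15$ ($V = 3 \cdot 5 = 15$)
$A = -108$ ($A = -139 + 31 = -108$)
$202 + 7 t{\left(-5,-5 \right)} V A = 202 + 7 \left(- 63 \left(-5\right)^{2}\right) 15 \left(-108\right) = 202 + 7 \left(\left(-63\right) 25\right) 15 \left(-108\right) = 202 + 7 \left(-1575\right) 15 \left(-108\right) = 202 + \left(-11025\right) 15 \left(-108\right) = 202 - -17860500 = 202 + 17860500 = 17860702$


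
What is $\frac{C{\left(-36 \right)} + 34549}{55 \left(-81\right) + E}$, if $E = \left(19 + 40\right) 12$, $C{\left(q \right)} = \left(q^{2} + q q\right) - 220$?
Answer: $- \frac{12307}{1249} \approx -9.8535$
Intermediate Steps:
$C{\left(q \right)} = -220 + 2 q^{2}$ ($C{\left(q \right)} = \left(q^{2} + q^{2}\right) - 220 = 2 q^{2} - 220 = -220 + 2 q^{2}$)
$E = 708$ ($E = 59 \cdot 12 = 708$)
$\frac{C{\left(-36 \right)} + 34549}{55 \left(-81\right) + E} = \frac{\left(-220 + 2 \left(-36\right)^{2}\right) + 34549}{55 \left(-81\right) + 708} = \frac{\left(-220 + 2 \cdot 1296\right) + 34549}{-4455 + 708} = \frac{\left(-220 + 2592\right) + 34549}{-3747} = \left(2372 + 34549\right) \left(- \frac{1}{3747}\right) = 36921 \left(- \frac{1}{3747}\right) = - \frac{12307}{1249}$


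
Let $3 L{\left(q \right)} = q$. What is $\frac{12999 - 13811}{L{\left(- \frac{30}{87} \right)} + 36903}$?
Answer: $- \frac{70644}{3210551} \approx -0.022004$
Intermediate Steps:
$L{\left(q \right)} = \frac{q}{3}$
$\frac{12999 - 13811}{L{\left(- \frac{30}{87} \right)} + 36903} = \frac{12999 - 13811}{\frac{\left(-30\right) \frac{1}{87}}{3} + 36903} = - \frac{812}{\frac{\left(-30\right) \frac{1}{87}}{3} + 36903} = - \frac{812}{\frac{1}{3} \left(- \frac{10}{29}\right) + 36903} = - \frac{812}{- \frac{10}{87} + 36903} = - \frac{812}{\frac{3210551}{87}} = \left(-812\right) \frac{87}{3210551} = - \frac{70644}{3210551}$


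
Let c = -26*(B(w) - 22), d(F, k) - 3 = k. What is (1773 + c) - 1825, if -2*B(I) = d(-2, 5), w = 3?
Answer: 624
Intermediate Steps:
d(F, k) = 3 + k
B(I) = -4 (B(I) = -(3 + 5)/2 = -½*8 = -4)
c = 676 (c = -26*(-4 - 22) = -26*(-26) = 676)
(1773 + c) - 1825 = (1773 + 676) - 1825 = 2449 - 1825 = 624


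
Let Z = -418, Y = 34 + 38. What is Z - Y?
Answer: -490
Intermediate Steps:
Y = 72
Z - Y = -418 - 1*72 = -418 - 72 = -490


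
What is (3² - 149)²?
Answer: 19600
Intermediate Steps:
(3² - 149)² = (9 - 149)² = (-140)² = 19600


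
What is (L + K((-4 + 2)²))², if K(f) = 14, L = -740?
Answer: 527076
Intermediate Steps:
(L + K((-4 + 2)²))² = (-740 + 14)² = (-726)² = 527076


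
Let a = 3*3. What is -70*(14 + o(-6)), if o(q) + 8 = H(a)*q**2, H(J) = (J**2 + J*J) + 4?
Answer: -418740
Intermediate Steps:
a = 9
H(J) = 4 + 2*J**2 (H(J) = (J**2 + J**2) + 4 = 2*J**2 + 4 = 4 + 2*J**2)
o(q) = -8 + 166*q**2 (o(q) = -8 + (4 + 2*9**2)*q**2 = -8 + (4 + 2*81)*q**2 = -8 + (4 + 162)*q**2 = -8 + 166*q**2)
-70*(14 + o(-6)) = -70*(14 + (-8 + 166*(-6)**2)) = -70*(14 + (-8 + 166*36)) = -70*(14 + (-8 + 5976)) = -70*(14 + 5968) = -70*5982 = -418740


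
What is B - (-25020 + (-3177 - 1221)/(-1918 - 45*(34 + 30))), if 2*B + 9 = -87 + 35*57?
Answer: 124597263/4798 ≈ 25969.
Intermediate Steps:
B = 1899/2 (B = -9/2 + (-87 + 35*57)/2 = -9/2 + (-87 + 1995)/2 = -9/2 + (½)*1908 = -9/2 + 954 = 1899/2 ≈ 949.50)
B - (-25020 + (-3177 - 1221)/(-1918 - 45*(34 + 30))) = 1899/2 - (-25020 + (-3177 - 1221)/(-1918 - 45*(34 + 30))) = 1899/2 - (-25020 - 4398/(-1918 - 45*64)) = 1899/2 - (-25020 - 4398/(-1918 - 2880)) = 1899/2 - (-25020 - 4398/(-4798)) = 1899/2 - (-25020 - 4398*(-1/4798)) = 1899/2 - (-25020 + 2199/2399) = 1899/2 - 1*(-60020781/2399) = 1899/2 + 60020781/2399 = 124597263/4798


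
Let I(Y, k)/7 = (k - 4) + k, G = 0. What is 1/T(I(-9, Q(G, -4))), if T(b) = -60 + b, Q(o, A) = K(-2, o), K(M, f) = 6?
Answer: -1/4 ≈ -0.25000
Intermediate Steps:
Q(o, A) = 6
I(Y, k) = -28 + 14*k (I(Y, k) = 7*((k - 4) + k) = 7*((-4 + k) + k) = 7*(-4 + 2*k) = -28 + 14*k)
1/T(I(-9, Q(G, -4))) = 1/(-60 + (-28 + 14*6)) = 1/(-60 + (-28 + 84)) = 1/(-60 + 56) = 1/(-4) = -1/4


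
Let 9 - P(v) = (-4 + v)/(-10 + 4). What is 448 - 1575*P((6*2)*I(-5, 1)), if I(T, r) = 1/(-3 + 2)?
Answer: -9527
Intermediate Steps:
I(T, r) = -1 (I(T, r) = 1/(-1) = -1)
P(v) = 25/3 + v/6 (P(v) = 9 - (-4 + v)/(-10 + 4) = 9 - (-4 + v)/(-6) = 9 - (-4 + v)*(-1)/6 = 9 - (⅔ - v/6) = 9 + (-⅔ + v/6) = 25/3 + v/6)
448 - 1575*P((6*2)*I(-5, 1)) = 448 - 1575*(25/3 + ((6*2)*(-1))/6) = 448 - 1575*(25/3 + (12*(-1))/6) = 448 - 1575*(25/3 + (⅙)*(-12)) = 448 - 1575*(25/3 - 2) = 448 - 1575*19/3 = 448 - 9975 = -9527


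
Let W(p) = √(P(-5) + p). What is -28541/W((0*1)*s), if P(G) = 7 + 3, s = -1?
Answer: -28541*√10/10 ≈ -9025.5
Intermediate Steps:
P(G) = 10
W(p) = √(10 + p)
-28541/W((0*1)*s) = -28541/√(10 + (0*1)*(-1)) = -28541/√(10 + 0*(-1)) = -28541/√(10 + 0) = -28541*√10/10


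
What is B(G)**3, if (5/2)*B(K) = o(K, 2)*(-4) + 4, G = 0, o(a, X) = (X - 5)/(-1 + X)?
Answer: 32768/125 ≈ 262.14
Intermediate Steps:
o(a, X) = (-5 + X)/(-1 + X)
B(K) = 32/5 (B(K) = 2*(((-5 + 2)/(-1 + 2))*(-4) + 4)/5 = 2*((-3/1)*(-4) + 4)/5 = 2*((1*(-3))*(-4) + 4)/5 = 2*(-3*(-4) + 4)/5 = 2*(12 + 4)/5 = (2/5)*16 = 32/5)
B(G)**3 = (32/5)**3 = 32768/125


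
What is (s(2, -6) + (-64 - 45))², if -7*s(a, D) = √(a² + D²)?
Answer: 582209/49 + 436*√10/7 ≈ 12079.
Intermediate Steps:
s(a, D) = -√(D² + a²)/7 (s(a, D) = -√(a² + D²)/7 = -√(D² + a²)/7)
(s(2, -6) + (-64 - 45))² = (-√((-6)² + 2²)/7 + (-64 - 45))² = (-√(36 + 4)/7 - 109)² = (-2*√10/7 - 109)² = (-109 - 2*√10/7)²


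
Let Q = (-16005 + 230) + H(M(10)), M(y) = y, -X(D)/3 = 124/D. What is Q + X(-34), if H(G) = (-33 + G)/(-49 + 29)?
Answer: -5359389/340 ≈ -15763.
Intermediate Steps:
X(D) = -372/D
H(G) = 33/20 - G/20 (H(G) = (-33 + G)/(-20) = (-33 + G)*(-1/20) = 33/20 - G/20)
Q = -315477/20 (Q = (-16005 + 230) + (33/20 - 1/20*10) = -15775 + (33/20 - ½) = -15775 + 23/20 = -315477/20 ≈ -15774.)
Q + X(-34) = -315477/20 - 372/(-34) = -315477/20 - 372*(-1/34) = -315477/20 + 186/17 = -5359389/340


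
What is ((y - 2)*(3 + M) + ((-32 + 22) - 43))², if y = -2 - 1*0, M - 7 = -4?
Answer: 5929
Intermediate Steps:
M = 3 (M = 7 - 4 = 3)
y = -2 (y = -2 + 0 = -2)
((y - 2)*(3 + M) + ((-32 + 22) - 43))² = ((-2 - 2)*(3 + 3) + ((-32 + 22) - 43))² = (-4*6 + (-10 - 43))² = (-24 - 53)² = (-77)² = 5929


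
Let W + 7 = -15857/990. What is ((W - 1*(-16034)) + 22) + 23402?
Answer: 39040633/990 ≈ 39435.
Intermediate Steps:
W = -22787/990 (W = -7 - 15857/990 = -22787/990 ≈ -23.017)
((W - 1*(-16034)) + 22) + 23402 = ((-22787/990 - 1*(-16034)) + 22) + 23402 = ((-22787/990 + 16034) + 22) + 23402 = (15850873/990 + 22) + 23402 = 15872653/990 + 23402 = 39040633/990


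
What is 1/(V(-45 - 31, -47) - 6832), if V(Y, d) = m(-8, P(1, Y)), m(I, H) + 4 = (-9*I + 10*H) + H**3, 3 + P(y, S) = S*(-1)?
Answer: 1/382983 ≈ 2.6111e-6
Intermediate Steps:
P(y, S) = -3 - S (P(y, S) = -3 + S*(-1) = -3 - S)
m(I, H) = -4 + H**3 - 9*I + 10*H (m(I, H) = -4 + ((-9*I + 10*H) + H**3) = -4 + (H**3 - 9*I + 10*H) = -4 + H**3 - 9*I + 10*H)
V(Y, d) = 38 + (-3 - Y)**3 - 10*Y (V(Y, d) = -4 + (-3 - Y)**3 - 9*(-8) + 10*(-3 - Y) = -4 + (-3 - Y)**3 + 72 + (-30 - 10*Y) = 38 + (-3 - Y)**3 - 10*Y)
1/(V(-45 - 31, -47) - 6832) = 1/((38 - (3 + (-45 - 31))**3 - 10*(-45 - 31)) - 6832) = 1/((38 - (3 - 76)**3 - 10*(-76)) - 6832) = 1/((38 - 1*(-73)**3 + 760) - 6832) = 1/((38 - 1*(-389017) + 760) - 6832) = 1/((38 + 389017 + 760) - 6832) = 1/(389815 - 6832) = 1/382983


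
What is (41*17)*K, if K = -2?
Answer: -1394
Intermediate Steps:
(41*17)*K = (41*17)*(-2) = 697*(-2) = -1394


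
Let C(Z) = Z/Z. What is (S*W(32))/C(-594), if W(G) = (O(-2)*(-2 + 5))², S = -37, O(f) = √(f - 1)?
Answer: 999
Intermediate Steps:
C(Z) = 1
O(f) = √(-1 + f)
W(G) = -27 (W(G) = (√(-1 - 2)*(-2 + 5))² = (√(-3)*3)² = ((I*√3)*3)² = (3*I*√3)² = -27)
(S*W(32))/C(-594) = -37*(-27)/1 = 999*1 = 999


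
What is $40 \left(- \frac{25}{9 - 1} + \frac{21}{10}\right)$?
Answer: $-41$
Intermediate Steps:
$40 \left(- \frac{25}{9 - 1} + \frac{21}{10}\right) = 40 \left(- \frac{25}{9 - 1} + 21 \cdot \frac{1}{10}\right) = 40 \left(- \frac{25}{8} + \frac{21}{10}\right) = 40 \left(- \frac{41}{40}\right) = -41$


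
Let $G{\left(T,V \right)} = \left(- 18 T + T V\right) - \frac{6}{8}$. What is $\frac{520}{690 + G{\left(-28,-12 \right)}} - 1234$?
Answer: $- \frac{7546298}{6117} \approx -1233.7$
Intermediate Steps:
$G{\left(T,V \right)} = - \frac{3}{4} - 18 T + T V$ ($G{\left(T,V \right)} = \left(- 18 T + T V\right) - \frac{3}{4} = - \frac{3}{4} - 18 T + T V$)
$\frac{520}{690 + G{\left(-28,-12 \right)}} - 1234 = \frac{520}{690 - - \frac{3357}{4}} - 1234 = \frac{520}{690 + \left(- \frac{3}{4} + 504 + 336\right)} - 1234 = \frac{520}{690 + \frac{3357}{4}} - 1234 = \frac{520}{\frac{6117}{4}} - 1234 = 520 \cdot \frac{4}{6117} - 1234 = \frac{2080}{6117} - 1234 = - \frac{7546298}{6117}$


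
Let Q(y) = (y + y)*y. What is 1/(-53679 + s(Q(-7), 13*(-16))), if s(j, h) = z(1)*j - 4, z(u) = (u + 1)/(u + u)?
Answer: -1/53585 ≈ -1.8662e-5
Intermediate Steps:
z(u) = (1 + u)/(2*u) (z(u) = (1 + u)/((2*u)) = (1 + u)*(1/(2*u)) = (1 + u)/(2*u))
Q(y) = 2*y² (Q(y) = (2*y)*y = 2*y²)
s(j, h) = -4 + j (s(j, h) = ((½)*(1 + 1)/1)*j - 4 = ((½)*1*2)*j - 4 = 1*j - 4 = j - 4 = -4 + j)
1/(-53679 + s(Q(-7), 13*(-16))) = 1/(-53679 + (-4 + 2*(-7)²)) = 1/(-53679 + (-4 + 2*49)) = 1/(-53679 + (-4 + 98)) = 1/(-53679 + 94) = 1/(-53585) = -1/53585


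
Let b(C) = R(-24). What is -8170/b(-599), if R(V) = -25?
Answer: 1634/5 ≈ 326.80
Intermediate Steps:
b(C) = -25
-8170/b(-599) = -8170/(-25) = -8170*(-1/25) = 1634/5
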